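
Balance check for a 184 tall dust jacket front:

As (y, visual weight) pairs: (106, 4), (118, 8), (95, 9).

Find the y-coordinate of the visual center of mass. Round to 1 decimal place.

Weights sum to 4 + 8 + 9 = 21.
y: (4·106 + 8·118 + 9·95) / 21 = 2223 / 21 ≈ 105.86

y ≈ 105.9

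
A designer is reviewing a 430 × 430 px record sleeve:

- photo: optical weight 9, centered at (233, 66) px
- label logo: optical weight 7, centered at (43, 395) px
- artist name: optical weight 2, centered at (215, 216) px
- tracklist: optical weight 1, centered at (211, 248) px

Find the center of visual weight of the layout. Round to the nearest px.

(160, 213)

Σw = 9 + 7 + 2 + 1 = 19.
Σw·x = 9·233 + 7·43 + 2·215 + 1·211 = 3039, so x̄ = 3039/19 ≈ 159.95.
Σw·y = 9·66 + 7·395 + 2·216 + 1·248 = 4039, so ȳ = 4039/19 ≈ 212.58.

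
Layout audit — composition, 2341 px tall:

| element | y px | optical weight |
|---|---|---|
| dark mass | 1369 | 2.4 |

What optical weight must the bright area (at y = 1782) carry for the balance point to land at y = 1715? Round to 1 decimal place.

w ≈ 12.4

The single fixed element contributes weight 2.4, moment 2.4·1369 = 3285.6.
Set Σw·y/Σw = 1715: (3285.6 + 1782w) = 1715·(2.4 + w).
Rearranging, w·(1782 − 1715) = 1715·2.4 − 3285.6 = 830.4, so w ≈ 830.4/67 = 12.39.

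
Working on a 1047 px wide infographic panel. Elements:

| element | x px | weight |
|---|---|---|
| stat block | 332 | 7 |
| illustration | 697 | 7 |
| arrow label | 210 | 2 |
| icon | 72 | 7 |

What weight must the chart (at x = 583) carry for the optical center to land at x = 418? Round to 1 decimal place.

w ≈ 9.0

Existing Σw = 23 (7 + 7 + 2 + 7); existing moment 7·332 + 7·697 + 2·210 + 7·72 = 8127.
Set Σw·x/Σw = 418: (8127 + 583w) = 418·(23 + w).
Rearranging, w·(583 − 418) = 418·23 − 8127 = 1487, so w ≈ 1487/165 = 9.01.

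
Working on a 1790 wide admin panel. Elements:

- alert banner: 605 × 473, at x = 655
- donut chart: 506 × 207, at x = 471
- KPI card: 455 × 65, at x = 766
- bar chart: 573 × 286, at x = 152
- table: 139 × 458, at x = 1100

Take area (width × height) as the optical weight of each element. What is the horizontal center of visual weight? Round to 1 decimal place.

x ≈ 546.8

Areas → weights: alert banner 605·473 = 286165, donut chart 506·207 = 104742, KPI card 455·65 = 29575, bar chart 573·286 = 163878, table 139·458 = 63662; Σw = 648022.
x: (286165·655 + 104742·471 + 29575·766 + 163878·152 + 63662·1100) / 648022 = 354363663 / 648022 ≈ 546.84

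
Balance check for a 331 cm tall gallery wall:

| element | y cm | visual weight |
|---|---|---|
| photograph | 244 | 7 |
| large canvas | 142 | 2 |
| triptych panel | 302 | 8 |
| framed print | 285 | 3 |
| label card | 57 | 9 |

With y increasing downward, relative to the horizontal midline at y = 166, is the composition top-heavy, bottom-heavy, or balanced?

Weights sum to 7 + 2 + 8 + 3 + 9 = 29.
y-moment: 7·244 + 2·142 + 8·302 + 3·285 + 9·57 = 5776; centroid 5776/29 ≈ 199.17.
Since 199.2 is below (larger y than) 166, the composition reads bottom-heavy.

bottom-heavy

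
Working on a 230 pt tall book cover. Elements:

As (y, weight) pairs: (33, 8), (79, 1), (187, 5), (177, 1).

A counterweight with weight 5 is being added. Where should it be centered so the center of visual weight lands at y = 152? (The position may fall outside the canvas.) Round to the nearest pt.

After adding the counterweight, total weight = 8 + 1 + 5 + 1 + 5 = 20.
Along y: (1455 + 5·y) / 20 = 152 (existing moment 8·33 + 1·79 + 5·187 + 1·177 = 1455) ⇒ y = (3040 − 1455) / 5 ≈ 317.00.

y ≈ 317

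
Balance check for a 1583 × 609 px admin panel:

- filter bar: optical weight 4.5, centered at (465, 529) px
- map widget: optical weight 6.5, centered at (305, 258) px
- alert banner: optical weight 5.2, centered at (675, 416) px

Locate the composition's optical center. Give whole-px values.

(468, 384)

Weights sum to 4.5 + 6.5 + 5.2 = 16.2.
x-moment: 4.5·465 + 6.5·305 + 5.2·675 = 7585.0; centroid 7585.0/16.2 ≈ 468.21.
y-moment: 4.5·529 + 6.5·258 + 5.2·416 = 6220.7; centroid 6220.7/16.2 ≈ 383.99.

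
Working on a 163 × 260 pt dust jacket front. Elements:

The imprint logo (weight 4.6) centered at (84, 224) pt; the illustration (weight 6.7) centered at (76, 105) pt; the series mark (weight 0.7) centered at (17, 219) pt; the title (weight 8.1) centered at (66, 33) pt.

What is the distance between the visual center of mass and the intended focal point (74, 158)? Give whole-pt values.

Weights sum to 4.6 + 6.7 + 0.7 + 8.1 = 20.1.
x-moment: 4.6·84 + 6.7·76 + 0.7·17 + 8.1·66 = 1442.1; centroid 1442.1/20.1 ≈ 71.75.
y-moment: 4.6·224 + 6.7·105 + 0.7·219 + 8.1·33 = 2154.5; centroid 2154.5/20.1 ≈ 107.19.
Offset from (74, 158): Δx ≈ -2.25, Δy ≈ -50.81; distance = √(Δx² + Δy²) ≈ 50.86.

≈ 51 pt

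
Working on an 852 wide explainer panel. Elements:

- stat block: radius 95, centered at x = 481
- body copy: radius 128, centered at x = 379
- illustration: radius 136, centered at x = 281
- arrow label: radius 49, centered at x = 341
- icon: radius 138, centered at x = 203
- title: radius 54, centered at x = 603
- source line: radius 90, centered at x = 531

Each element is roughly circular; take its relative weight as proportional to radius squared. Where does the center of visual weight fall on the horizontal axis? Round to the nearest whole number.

x ≈ 347

r² weights: stat block 95² = 9025, body copy 128² = 16384, illustration 136² = 18496, arrow label 49² = 2401, icon 138² = 19044, title 54² = 2916, source line 90² = 8100. Total = 76366.
Σw·x = 9025·481 + 16384·379 + 18496·281 + 2401·341 + 19044·203 + 2916·603 + 8100·531 = 26492058, so x̄ = 26492058/76366 ≈ 346.91.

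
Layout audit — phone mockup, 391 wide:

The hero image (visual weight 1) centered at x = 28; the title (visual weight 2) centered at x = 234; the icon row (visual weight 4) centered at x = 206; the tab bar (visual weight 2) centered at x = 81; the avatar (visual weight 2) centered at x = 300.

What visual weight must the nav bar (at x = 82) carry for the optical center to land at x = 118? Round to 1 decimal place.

Fixed elements: Σw = 1 + 2 + 4 + 2 + 2 = 11, Σw·x = 1·28 + 2·234 + 4·206 + 2·81 + 2·300 = 2082.
Set Σw·x/Σw = 118: (2082 + 82w) = 118·(11 + w).
Solving: w = (118·11 − 2082) / (82 − 118) = -784 / -36 ≈ 21.78.

w ≈ 21.8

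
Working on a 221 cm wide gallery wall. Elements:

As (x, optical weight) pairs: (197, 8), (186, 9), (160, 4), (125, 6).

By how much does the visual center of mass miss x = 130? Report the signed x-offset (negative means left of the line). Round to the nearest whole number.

Σw = 8 + 9 + 4 + 6 = 27.
Σw·x = 8·197 + 9·186 + 4·160 + 6·125 = 4640, so x̄ = 4640/27 ≈ 171.85.
Against x = 130, that's 171.85 − 130 = 41.85.

≈ 42 cm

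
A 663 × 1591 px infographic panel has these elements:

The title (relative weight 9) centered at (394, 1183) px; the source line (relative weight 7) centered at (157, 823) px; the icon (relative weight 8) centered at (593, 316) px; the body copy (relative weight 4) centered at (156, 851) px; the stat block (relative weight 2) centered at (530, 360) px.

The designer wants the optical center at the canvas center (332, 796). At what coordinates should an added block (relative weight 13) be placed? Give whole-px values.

New total weight: (9 + 7 + 8 + 4 + 2) + 13 = 43.
x: need Σw·x = 43·332 = 14276. Existing = 9·394 + 7·157 + 8·593 + 4·156 + 2·530 = 11073. Remainder 3203 / 13 ≈ 246.38.
y: need Σw·y = 43·796 = 34228. Existing = 9·1183 + 7·823 + 8·316 + 4·851 + 2·360 = 23060. Remainder 11168 / 13 ≈ 859.08.

(246, 859)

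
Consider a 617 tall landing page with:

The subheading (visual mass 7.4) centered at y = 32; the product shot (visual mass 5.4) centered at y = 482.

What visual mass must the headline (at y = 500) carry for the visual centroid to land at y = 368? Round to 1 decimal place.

w ≈ 14.2

Fixed elements: Σw = 7.4 + 5.4 = 12.8, Σw·y = 7.4·32 + 5.4·482 = 2839.6.
For the centroid to hit 368: (2839.6 + w·500) / (12.8 + w) = 368.
Rearranging, w·(500 − 368) = 368·12.8 − 2839.6 = 1870.8, so w ≈ 1870.8/132 = 14.17.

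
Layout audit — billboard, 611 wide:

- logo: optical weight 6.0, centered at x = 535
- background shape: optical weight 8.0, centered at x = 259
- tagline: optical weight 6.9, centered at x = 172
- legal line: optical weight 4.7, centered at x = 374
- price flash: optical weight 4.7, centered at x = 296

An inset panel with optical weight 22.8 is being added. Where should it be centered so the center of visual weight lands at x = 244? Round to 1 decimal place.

x ≈ 146.4

New total weight: (6.0 + 8.0 + 6.9 + 4.7 + 4.7) + 22.8 = 53.1.
x: need Σw·x = 53.1·244 = 12956.4. Existing = 6.0·535 + 8.0·259 + 6.9·172 + 4.7·374 + 4.7·296 = 9617.8. Remainder 3338.6 / 22.8 ≈ 146.43.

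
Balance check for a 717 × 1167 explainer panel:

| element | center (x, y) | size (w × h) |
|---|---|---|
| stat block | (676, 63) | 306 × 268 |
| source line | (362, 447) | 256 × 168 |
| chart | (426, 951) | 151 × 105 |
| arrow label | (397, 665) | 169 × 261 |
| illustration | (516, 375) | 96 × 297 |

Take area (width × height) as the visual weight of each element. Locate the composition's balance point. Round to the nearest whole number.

(515, 372)

Areas → weights: stat block 306·268 = 82008, source line 256·168 = 43008, chart 151·105 = 15855, arrow label 169·261 = 44109, illustration 96·297 = 28512; Σw = 213492.
x-moment: 82008·676 + 43008·362 + 15855·426 + 44109·397 + 28512·516 = 109983999; centroid 109983999/213492 ≈ 515.17.
y-moment: 82008·63 + 43008·447 + 15855·951 + 44109·665 + 28512·375 = 79493670; centroid 79493670/213492 ≈ 372.35.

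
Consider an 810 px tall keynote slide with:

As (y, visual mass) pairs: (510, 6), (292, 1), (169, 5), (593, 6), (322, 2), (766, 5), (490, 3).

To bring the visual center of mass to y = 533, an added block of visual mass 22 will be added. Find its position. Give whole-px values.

y ≈ 589

After adding the added block, total weight = 6 + 1 + 5 + 6 + 2 + 5 + 3 + 22 = 50.
y: target moment 50×533 = 26650; current 6·510 + 1·292 + 5·169 + 6·593 + 2·322 + 5·766 + 3·490 = 13699; the added block supplies 12951, so y = 12951/22 ≈ 588.68.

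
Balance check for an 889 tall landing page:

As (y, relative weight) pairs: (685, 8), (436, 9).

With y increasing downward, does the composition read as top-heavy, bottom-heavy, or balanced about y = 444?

Σw = 8 + 9 = 17.
Σw·y = 8·685 + 9·436 = 9404, so ȳ = 9404/17 ≈ 553.18.
553.2 vs midline 444 → bottom-heavy.

bottom-heavy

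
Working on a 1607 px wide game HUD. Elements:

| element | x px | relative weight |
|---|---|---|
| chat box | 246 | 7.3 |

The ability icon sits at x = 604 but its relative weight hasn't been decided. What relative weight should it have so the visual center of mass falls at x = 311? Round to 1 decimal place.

Known: weight 7.3 with moment 7.3·246 = 1795.8.
Set Σw·x/Σw = 311: (1795.8 + 604w) = 311·(7.3 + w).
So w = (311·7.3 − 1795.8)/(604 − 311) = 474.5/293 ≈ 1.62.

w ≈ 1.6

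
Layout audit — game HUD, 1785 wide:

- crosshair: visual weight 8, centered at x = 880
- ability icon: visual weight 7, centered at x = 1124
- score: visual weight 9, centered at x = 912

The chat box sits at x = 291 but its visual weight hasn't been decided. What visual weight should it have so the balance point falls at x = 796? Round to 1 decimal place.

w ≈ 7.9

Existing Σw = 24 (8 + 7 + 9); existing moment 8·880 + 7·1124 + 9·912 = 23116.
Balance at x = 796 requires (23116 + w·291) / (24 + w) = 796.
Solving: w = (796·24 − 23116) / (291 − 796) = -4012 / -505 ≈ 7.94.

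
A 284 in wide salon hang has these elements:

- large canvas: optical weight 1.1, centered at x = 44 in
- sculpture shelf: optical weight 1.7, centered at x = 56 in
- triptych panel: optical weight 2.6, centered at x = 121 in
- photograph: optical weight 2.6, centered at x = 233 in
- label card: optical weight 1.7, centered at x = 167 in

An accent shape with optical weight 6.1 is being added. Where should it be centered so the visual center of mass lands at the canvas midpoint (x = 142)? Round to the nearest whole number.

x ≈ 147

After adding the accent shape, total weight = 1.1 + 1.7 + 2.6 + 2.6 + 1.7 + 6.1 = 15.8.
x: need Σw·x = 15.8·142 = 2243.6. Existing = 1.1·44 + 1.7·56 + 2.6·121 + 2.6·233 + 1.7·167 = 1347.9. Remainder 895.7 / 6.1 ≈ 146.84.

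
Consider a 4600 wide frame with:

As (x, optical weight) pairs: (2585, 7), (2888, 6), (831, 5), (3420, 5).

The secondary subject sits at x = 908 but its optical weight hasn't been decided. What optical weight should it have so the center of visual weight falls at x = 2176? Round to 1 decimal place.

w ≈ 5.2

Known weights sum to 7 + 6 + 5 + 5 = 23; their moment is 7·2585 + 6·2888 + 5·831 + 5·3420 = 56678.
Set Σw·x/Σw = 2176: (56678 + 908w) = 2176·(23 + w).
Rearranging, w·(908 − 2176) = 2176·23 − 56678 = -6630, so w ≈ -6630/-1268 = 5.23.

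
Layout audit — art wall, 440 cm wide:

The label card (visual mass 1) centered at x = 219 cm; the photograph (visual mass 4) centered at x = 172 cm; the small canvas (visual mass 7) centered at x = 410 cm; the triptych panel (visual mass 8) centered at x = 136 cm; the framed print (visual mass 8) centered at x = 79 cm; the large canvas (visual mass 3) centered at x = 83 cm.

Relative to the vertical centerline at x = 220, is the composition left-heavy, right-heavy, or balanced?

Weights sum to 1 + 4 + 7 + 8 + 8 + 3 = 31.
x-moment: 1·219 + 4·172 + 7·410 + 8·136 + 8·79 + 3·83 = 5746; centroid 5746/31 ≈ 185.35.
185.4 lies left of the midline 220, so the layout is left-heavy.

left-heavy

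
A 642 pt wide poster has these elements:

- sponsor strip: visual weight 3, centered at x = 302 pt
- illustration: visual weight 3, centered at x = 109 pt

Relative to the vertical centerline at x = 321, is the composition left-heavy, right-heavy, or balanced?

left-heavy

Total weight = 3 + 3 = 6.
x: (3·302 + 3·109) / 6 = 1233 / 6 ≈ 205.50
205.5 lies left of the midline 321, so the layout is left-heavy.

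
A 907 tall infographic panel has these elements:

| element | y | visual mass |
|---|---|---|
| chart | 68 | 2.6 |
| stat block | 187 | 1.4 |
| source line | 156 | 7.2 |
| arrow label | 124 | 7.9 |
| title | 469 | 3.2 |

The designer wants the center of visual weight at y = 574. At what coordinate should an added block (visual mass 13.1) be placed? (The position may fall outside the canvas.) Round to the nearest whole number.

y ≈ 1243

With the added block, Σw becomes 2.6 + 1.4 + 7.2 + 7.9 + 3.2 + 13.1 = 35.4.
y: need Σw·y = 35.4·574 = 20319.6. Existing = 2.6·68 + 1.4·187 + 7.2·156 + 7.9·124 + 3.2·469 = 4042.2. Remainder 16277.4 / 13.1 ≈ 1242.55.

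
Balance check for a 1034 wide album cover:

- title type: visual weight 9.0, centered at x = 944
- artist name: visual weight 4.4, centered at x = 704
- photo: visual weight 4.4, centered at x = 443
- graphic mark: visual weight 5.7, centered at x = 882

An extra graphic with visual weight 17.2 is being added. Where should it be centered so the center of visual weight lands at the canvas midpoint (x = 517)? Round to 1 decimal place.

x ≈ 143.7

After adding the extra graphic, total weight = 9.0 + 4.4 + 4.4 + 5.7 + 17.2 = 40.7.
x: need Σw·x = 40.7·517 = 21041.9. Existing = 9.0·944 + 4.4·704 + 4.4·443 + 5.7·882 = 18570.2. Remainder 2471.7 / 17.2 ≈ 143.70.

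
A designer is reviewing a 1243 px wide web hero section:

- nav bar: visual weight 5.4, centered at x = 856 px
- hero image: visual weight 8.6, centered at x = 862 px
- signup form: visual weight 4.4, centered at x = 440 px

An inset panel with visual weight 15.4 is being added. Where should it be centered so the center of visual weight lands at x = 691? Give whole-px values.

x ≈ 609

New total weight: (5.4 + 8.6 + 4.4) + 15.4 = 33.8.
Along x: (13971.6 + 15.4·x) / 33.8 = 691 (existing moment 5.4·856 + 8.6·862 + 4.4·440 = 13971.6) ⇒ x = (23355.8 − 13971.6) / 15.4 ≈ 609.36.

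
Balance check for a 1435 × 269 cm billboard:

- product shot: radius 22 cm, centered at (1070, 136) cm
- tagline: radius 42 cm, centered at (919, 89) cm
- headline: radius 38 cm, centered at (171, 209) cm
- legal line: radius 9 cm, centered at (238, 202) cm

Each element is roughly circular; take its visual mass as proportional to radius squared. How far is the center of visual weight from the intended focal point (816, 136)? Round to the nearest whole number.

≈ 179 cm

Weights ∝ r²: product shot 22² = 484, tagline 42² = 1764, headline 38² = 1444, legal line 9² = 81; Σw = 3773.
Σw·x = 484·1070 + 1764·919 + 1444·171 + 81·238 = 2405198, so x̄ = 2405198/3773 ≈ 637.48.
Σw·y = 484·136 + 1764·89 + 1444·209 + 81·202 = 540978, so ȳ = 540978/3773 ≈ 143.38.
From (816, 136): dx = -178.52, dy = 7.38, so the distance is √(dx²+dy²) ≈ 178.68.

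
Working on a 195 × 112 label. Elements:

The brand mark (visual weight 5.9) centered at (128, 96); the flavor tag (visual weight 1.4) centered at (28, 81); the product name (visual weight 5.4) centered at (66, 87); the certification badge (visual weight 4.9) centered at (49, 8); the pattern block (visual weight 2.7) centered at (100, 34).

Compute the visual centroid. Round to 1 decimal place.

(81.8, 63.1)

Σw = 5.9 + 1.4 + 5.4 + 4.9 + 2.7 = 20.3.
x: (5.9·128 + 1.4·28 + 5.4·66 + 4.9·49 + 2.7·100) / 20.3 = 1660.9 / 20.3 ≈ 81.82
y: (5.9·96 + 1.4·81 + 5.4·87 + 4.9·8 + 2.7·34) / 20.3 = 1280.6 / 20.3 ≈ 63.08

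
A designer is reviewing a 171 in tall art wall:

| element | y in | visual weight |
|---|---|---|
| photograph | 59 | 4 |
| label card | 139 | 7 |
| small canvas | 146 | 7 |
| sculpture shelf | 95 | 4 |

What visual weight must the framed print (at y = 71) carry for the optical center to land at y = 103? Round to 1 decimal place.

w ≈ 10.8

Fixed elements: Σw = 4 + 7 + 7 + 4 = 22, Σw·y = 4·59 + 7·139 + 7·146 + 4·95 = 2611.
Set Σw·y/Σw = 103: (2611 + 71w) = 103·(22 + w).
Rearranging, w·(71 − 103) = 103·22 − 2611 = -345, so w ≈ -345/-32 = 10.78.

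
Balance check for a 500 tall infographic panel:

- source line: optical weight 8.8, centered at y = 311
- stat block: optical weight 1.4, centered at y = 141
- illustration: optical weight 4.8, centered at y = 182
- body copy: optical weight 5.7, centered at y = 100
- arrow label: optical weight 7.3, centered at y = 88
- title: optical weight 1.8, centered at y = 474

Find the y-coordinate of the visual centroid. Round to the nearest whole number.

Σw = 8.8 + 1.4 + 4.8 + 5.7 + 7.3 + 1.8 = 29.8.
y-moment: 8.8·311 + 1.4·141 + 4.8·182 + 5.7·100 + 7.3·88 + 1.8·474 = 5873.4; centroid 5873.4/29.8 ≈ 197.09.

y ≈ 197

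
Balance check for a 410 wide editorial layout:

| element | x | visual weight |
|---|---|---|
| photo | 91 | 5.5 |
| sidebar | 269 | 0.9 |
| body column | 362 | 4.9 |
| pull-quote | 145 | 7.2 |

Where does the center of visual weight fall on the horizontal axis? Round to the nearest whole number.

x ≈ 192

Total weight = 5.5 + 0.9 + 4.9 + 7.2 = 18.5.
x-moment: 5.5·91 + 0.9·269 + 4.9·362 + 7.2·145 = 3560.4; centroid 3560.4/18.5 ≈ 192.45.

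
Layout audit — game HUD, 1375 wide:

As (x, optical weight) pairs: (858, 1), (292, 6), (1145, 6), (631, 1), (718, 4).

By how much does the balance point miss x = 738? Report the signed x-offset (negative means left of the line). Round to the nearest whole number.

≈ -17

Total weight = 1 + 6 + 6 + 1 + 4 = 18.
Σw·x = 1·858 + 6·292 + 6·1145 + 1·631 + 4·718 = 12983, so x̄ = 12983/18 ≈ 721.28.
Against x = 738, that's 721.28 − 738 = -16.72.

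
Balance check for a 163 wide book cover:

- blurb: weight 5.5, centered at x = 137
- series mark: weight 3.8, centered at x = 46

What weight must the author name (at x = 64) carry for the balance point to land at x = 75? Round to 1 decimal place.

Fixed elements: Σw = 5.5 + 3.8 = 9.3, Σw·x = 5.5·137 + 3.8·46 = 928.3.
For the centroid to hit 75: (928.3 + w·64) / (9.3 + w) = 75.
Rearranging, w·(64 − 75) = 75·9.3 − 928.3 = -230.8, so w ≈ -230.8/-11 = 20.98.

w ≈ 21.0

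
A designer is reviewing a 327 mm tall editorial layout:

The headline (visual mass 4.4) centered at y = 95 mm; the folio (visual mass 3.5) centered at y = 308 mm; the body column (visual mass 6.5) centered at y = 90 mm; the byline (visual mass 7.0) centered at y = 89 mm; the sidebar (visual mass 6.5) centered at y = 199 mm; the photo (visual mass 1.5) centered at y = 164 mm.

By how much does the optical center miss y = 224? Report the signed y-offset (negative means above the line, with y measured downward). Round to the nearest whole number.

≈ -80 mm

Total weight = 4.4 + 3.5 + 6.5 + 7.0 + 6.5 + 1.5 = 29.4.
y-moment: 4.4·95 + 3.5·308 + 6.5·90 + 7.0·89 + 6.5·199 + 1.5·164 = 4243.5; centroid 4243.5/29.4 ≈ 144.34.
Offset from y = 224: 144.34 − 224 ≈ -79.66.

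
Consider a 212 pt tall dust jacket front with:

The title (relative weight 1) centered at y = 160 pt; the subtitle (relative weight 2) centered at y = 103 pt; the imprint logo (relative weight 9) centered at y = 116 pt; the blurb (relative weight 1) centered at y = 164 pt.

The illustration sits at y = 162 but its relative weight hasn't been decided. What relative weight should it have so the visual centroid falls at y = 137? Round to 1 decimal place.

w ≈ 8.3

Fixed elements: Σw = 1 + 2 + 9 + 1 = 13, Σw·y = 1·160 + 2·103 + 9·116 + 1·164 = 1574.
Set Σw·y/Σw = 137: (1574 + 162w) = 137·(13 + w).
Rearranging, w·(162 − 137) = 137·13 − 1574 = 207, so w ≈ 207/25 = 8.28.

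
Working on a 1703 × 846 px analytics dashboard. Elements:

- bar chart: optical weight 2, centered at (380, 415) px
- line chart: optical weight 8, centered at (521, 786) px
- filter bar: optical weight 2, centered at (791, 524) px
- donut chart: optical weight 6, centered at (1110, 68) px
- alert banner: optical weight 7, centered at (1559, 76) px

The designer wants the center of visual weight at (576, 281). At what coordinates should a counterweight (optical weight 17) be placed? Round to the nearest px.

(6, 159)

With the counterweight, Σw becomes 2 + 8 + 2 + 6 + 7 + 17 = 42.
x: target moment 42×576 = 24192; current 2·380 + 8·521 + 2·791 + 6·1110 + 7·1559 = 24083; the counterweight supplies 109, so x = 109/17 ≈ 6.41.
y: target moment 42×281 = 11802; current 2·415 + 8·786 + 2·524 + 6·68 + 7·76 = 9106; the counterweight supplies 2696, so y = 2696/17 ≈ 158.59.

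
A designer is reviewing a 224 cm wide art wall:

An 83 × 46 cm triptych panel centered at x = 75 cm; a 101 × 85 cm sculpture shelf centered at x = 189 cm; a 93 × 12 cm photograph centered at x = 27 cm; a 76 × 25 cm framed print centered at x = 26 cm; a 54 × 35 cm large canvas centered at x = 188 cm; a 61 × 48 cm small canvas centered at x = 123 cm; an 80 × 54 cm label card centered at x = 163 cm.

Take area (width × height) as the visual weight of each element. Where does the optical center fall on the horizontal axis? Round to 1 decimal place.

x ≈ 138.8

Taking area as weight: triptych panel 83·46 = 3818, sculpture shelf 101·85 = 8585, photograph 93·12 = 1116, framed print 76·25 = 1900, large canvas 54·35 = 1890, small canvas 61·48 = 2928, label card 80·54 = 4320. Sum 24557.
Σw·x = 3408071; x̄ = 3408071/24557 ≈ 138.78.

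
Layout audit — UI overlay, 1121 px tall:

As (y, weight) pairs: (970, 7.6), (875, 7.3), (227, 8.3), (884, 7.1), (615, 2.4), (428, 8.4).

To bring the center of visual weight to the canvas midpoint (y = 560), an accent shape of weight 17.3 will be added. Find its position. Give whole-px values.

With the accent shape, Σw becomes 7.6 + 7.3 + 8.3 + 7.1 + 2.4 + 8.4 + 17.3 = 58.4.
Along y: (26991.2 + 17.3·y) / 58.4 = 560 (existing moment 7.6·970 + 7.3·875 + 8.3·227 + 7.1·884 + 2.4·615 + 8.4·428 = 26991.2) ⇒ y = (32704.0 − 26991.2) / 17.3 ≈ 330.22.

y ≈ 330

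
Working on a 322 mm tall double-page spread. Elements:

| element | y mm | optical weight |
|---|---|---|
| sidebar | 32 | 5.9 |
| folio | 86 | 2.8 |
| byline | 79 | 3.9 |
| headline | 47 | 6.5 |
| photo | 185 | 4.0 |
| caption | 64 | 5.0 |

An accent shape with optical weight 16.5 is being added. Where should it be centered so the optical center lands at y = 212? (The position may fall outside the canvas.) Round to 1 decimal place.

New total weight: (5.9 + 2.8 + 3.9 + 6.5 + 4.0 + 5.0) + 16.5 = 44.6.
Along y: (2103.2 + 16.5·y) / 44.6 = 212 (existing moment 5.9·32 + 2.8·86 + 3.9·79 + 6.5·47 + 4.0·185 + 5.0·64 = 2103.2) ⇒ y = (9455.2 − 2103.2) / 16.5 ≈ 445.58.

y ≈ 445.6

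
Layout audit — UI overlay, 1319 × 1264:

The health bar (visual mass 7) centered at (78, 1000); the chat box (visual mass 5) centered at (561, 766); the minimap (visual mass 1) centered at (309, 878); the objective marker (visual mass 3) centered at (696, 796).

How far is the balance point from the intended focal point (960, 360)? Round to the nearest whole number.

≈ 795

Weights sum to 7 + 5 + 1 + 3 = 16.
x: (7·78 + 5·561 + 1·309 + 3·696) / 16 = 5748 / 16 ≈ 359.25
y: (7·1000 + 5·766 + 1·878 + 3·796) / 16 = 14096 / 16 ≈ 881.00
From (960, 360): dx = -600.75, dy = 521.00, so the distance is √(dx²+dy²) ≈ 795.20.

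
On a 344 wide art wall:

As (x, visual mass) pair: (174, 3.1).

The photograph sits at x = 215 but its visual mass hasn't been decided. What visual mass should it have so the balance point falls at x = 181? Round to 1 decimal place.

The single fixed element contributes weight 3.1, moment 3.1·174 = 539.4.
Set Σw·x/Σw = 181: (539.4 + 215w) = 181·(3.1 + w).
Rearranging, w·(215 − 181) = 181·3.1 − 539.4 = 21.7, so w ≈ 21.7/34 = 0.64.

w ≈ 0.6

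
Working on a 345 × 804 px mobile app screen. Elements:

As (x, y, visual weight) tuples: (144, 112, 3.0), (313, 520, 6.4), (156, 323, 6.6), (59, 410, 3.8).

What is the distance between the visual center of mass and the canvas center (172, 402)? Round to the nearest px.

Weights sum to 3.0 + 6.4 + 6.6 + 3.8 = 19.8.
x-moment: 3.0·144 + 6.4·313 + 6.6·156 + 3.8·59 = 3689.0; centroid 3689.0/19.8 ≈ 186.31.
y-moment: 3.0·112 + 6.4·520 + 6.6·323 + 3.8·410 = 7353.8; centroid 7353.8/19.8 ≈ 371.40.
From (172, 402): dx = 14.31, dy = -30.60, so the distance is √(dx²+dy²) ≈ 33.78.

≈ 34 px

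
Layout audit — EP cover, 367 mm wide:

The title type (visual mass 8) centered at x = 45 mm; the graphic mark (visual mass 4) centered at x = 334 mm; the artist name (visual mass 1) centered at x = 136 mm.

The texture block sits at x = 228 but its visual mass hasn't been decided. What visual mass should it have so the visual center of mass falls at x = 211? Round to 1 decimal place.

Known weights sum to 8 + 4 + 1 = 13; their moment is 8·45 + 4·334 + 1·136 = 1832.
For the centroid to hit 211: (1832 + w·228) / (13 + w) = 211.
Rearranging, w·(228 − 211) = 211·13 − 1832 = 911, so w ≈ 911/17 = 53.59.

w ≈ 53.6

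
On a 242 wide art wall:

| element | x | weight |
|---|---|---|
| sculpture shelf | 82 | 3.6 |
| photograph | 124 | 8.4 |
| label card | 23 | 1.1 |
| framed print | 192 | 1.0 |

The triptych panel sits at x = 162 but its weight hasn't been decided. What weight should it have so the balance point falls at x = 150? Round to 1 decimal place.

Existing Σw = 14.1 (3.6 + 8.4 + 1.1 + 1.0); existing moment 3.6·82 + 8.4·124 + 1.1·23 + 1.0·192 = 1554.1.
For the centroid to hit 150: (1554.1 + w·162) / (14.1 + w) = 150.
So w = (150·14.1 − 1554.1)/(162 − 150) = 560.9/12 ≈ 46.74.

w ≈ 46.7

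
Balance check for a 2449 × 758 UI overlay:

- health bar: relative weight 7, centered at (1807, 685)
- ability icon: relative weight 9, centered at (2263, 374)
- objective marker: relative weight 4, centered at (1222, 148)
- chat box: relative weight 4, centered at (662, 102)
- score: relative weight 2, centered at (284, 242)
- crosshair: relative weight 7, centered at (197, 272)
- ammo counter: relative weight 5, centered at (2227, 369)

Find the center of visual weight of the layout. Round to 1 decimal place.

(1411.4, 352.5)

Total weight = 7 + 9 + 4 + 4 + 2 + 7 + 5 = 38.
x: moment 53634 / weight 38 ≈ 1411.42
Σw·y = 13394; ȳ = 13394/38 ≈ 352.47.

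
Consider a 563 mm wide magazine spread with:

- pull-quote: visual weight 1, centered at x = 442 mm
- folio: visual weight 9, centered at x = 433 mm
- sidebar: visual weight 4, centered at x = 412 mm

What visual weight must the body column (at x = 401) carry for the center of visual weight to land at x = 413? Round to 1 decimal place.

w ≈ 17.1

Existing Σw = 14 (1 + 9 + 4); existing moment 1·442 + 9·433 + 4·412 = 5987.
Set Σw·x/Σw = 413: (5987 + 401w) = 413·(14 + w).
Rearranging, w·(401 − 413) = 413·14 − 5987 = -205, so w ≈ -205/-12 = 17.08.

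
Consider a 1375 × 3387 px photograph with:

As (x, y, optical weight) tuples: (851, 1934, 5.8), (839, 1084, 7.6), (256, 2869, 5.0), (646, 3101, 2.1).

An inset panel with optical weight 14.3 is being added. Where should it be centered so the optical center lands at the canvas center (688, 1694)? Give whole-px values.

With the inset panel, Σw becomes 5.8 + 7.6 + 5.0 + 2.1 + 14.3 = 34.8.
Along x: (13948.8 + 14.3·x) / 34.8 = 688 (existing moment 5.8·851 + 7.6·839 + 5.0·256 + 2.1·646 = 13948.8) ⇒ x = (23942.4 − 13948.8) / 14.3 ≈ 698.85.
Along y: (40312.7 + 14.3·y) / 34.8 = 1694 (existing moment 5.8·1934 + 7.6·1084 + 5.0·2869 + 2.1·3101 = 40312.7) ⇒ y = (58951.2 − 40312.7) / 14.3 ≈ 1303.39.

(699, 1303)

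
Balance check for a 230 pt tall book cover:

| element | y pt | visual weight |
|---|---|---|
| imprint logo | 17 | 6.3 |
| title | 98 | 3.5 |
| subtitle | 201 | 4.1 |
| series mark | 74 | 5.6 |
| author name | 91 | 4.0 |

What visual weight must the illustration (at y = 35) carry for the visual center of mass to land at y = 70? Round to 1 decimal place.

Known weights sum to 6.3 + 3.5 + 4.1 + 5.6 + 4.0 = 23.5; their moment is 6.3·17 + 3.5·98 + 4.1·201 + 5.6·74 + 4.0·91 = 2052.6.
Set Σw·y/Σw = 70: (2052.6 + 35w) = 70·(23.5 + w).
Rearranging, w·(35 − 70) = 70·23.5 − 2052.6 = -407.6, so w ≈ -407.6/-35 = 11.65.

w ≈ 11.6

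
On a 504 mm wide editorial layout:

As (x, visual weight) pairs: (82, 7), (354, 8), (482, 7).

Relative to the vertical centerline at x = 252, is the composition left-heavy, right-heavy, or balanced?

right-heavy

Total weight = 7 + 8 + 7 = 22.
x-moment: 7·82 + 8·354 + 7·482 = 6780; centroid 6780/22 ≈ 308.18.
308.2 lies right of the midline 252, so the layout is right-heavy.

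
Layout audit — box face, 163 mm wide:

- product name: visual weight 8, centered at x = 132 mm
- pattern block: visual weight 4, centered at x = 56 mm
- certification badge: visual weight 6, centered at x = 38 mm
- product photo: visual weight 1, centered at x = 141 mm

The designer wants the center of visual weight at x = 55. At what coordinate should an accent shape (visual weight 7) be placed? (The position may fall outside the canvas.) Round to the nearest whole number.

After adding the accent shape, total weight = 8 + 4 + 6 + 1 + 7 = 26.
Along x: (1649 + 7·x) / 26 = 55 (existing moment 8·132 + 4·56 + 6·38 + 1·141 = 1649) ⇒ x = (1430 − 1649) / 7 ≈ -31.29.

x ≈ -31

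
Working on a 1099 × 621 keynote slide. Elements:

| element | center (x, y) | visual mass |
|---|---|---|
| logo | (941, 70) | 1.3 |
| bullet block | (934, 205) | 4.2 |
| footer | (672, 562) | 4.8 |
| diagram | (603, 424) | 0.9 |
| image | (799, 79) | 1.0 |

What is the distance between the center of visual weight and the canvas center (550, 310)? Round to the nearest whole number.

Weights sum to 1.3 + 4.2 + 4.8 + 0.9 + 1.0 = 12.2.
x: (1.3·941 + 4.2·934 + 4.8·672 + 0.9·603 + 1.0·799) / 12.2 = 9713.4 / 12.2 ≈ 796.18
y: (1.3·70 + 4.2·205 + 4.8·562 + 0.9·424 + 1.0·79) / 12.2 = 4110.2 / 12.2 ≈ 336.90
Offset from (550, 310): Δx ≈ 246.18, Δy ≈ 26.90; distance = √(Δx² + Δy²) ≈ 247.65.

≈ 248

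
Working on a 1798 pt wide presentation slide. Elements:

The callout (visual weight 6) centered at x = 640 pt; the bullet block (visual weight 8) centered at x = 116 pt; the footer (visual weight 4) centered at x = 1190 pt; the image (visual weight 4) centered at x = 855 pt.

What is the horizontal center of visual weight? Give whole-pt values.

x ≈ 589

Σw = 6 + 8 + 4 + 4 = 22.
Σw·x = 6·640 + 8·116 + 4·1190 + 4·855 = 12948, so x̄ = 12948/22 ≈ 588.55.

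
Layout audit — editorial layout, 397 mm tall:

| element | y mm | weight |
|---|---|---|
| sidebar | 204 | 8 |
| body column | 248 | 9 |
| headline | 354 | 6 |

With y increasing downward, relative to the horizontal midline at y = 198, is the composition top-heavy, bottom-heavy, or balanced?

bottom-heavy

Total weight = 8 + 9 + 6 = 23.
y-moment: 8·204 + 9·248 + 6·354 = 5988; centroid 5988/23 ≈ 260.35.
260.3 vs midline 198 → bottom-heavy.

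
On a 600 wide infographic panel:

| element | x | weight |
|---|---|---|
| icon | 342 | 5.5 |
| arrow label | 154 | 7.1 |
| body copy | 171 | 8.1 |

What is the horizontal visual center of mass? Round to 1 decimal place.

x ≈ 210.6

Σw = 5.5 + 7.1 + 8.1 = 20.7.
x-moment: 5.5·342 + 7.1·154 + 8.1·171 = 4359.5; centroid 4359.5/20.7 ≈ 210.60.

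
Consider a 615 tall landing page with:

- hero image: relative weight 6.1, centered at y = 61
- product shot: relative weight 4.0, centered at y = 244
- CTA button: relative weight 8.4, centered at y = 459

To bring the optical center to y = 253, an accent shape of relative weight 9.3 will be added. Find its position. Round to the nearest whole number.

y ≈ 197

After adding the accent shape, total weight = 6.1 + 4.0 + 8.4 + 9.3 = 27.8.
y: target moment 27.8×253 = 7033.4; current 6.1·61 + 4.0·244 + 8.4·459 = 5203.7; the accent shape supplies 1829.7, so y = 1829.7/9.3 ≈ 196.74.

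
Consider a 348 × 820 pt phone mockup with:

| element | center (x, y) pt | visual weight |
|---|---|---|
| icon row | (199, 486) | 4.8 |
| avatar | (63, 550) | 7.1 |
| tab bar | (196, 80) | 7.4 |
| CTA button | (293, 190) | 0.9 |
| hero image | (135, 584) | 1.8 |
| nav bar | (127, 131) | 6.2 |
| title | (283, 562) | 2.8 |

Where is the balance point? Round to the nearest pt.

Weights sum to 4.8 + 7.1 + 7.4 + 0.9 + 1.8 + 6.2 + 2.8 = 31.0.
x: moment 4939.4 / weight 31.0 ≈ 159.34
y: moment 10437.8 / weight 31.0 ≈ 336.70

(159, 337)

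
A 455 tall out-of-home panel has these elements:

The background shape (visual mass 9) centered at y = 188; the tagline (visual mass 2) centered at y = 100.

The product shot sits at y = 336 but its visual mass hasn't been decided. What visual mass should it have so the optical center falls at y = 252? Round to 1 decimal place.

Fixed elements: Σw = 9 + 2 = 11, Σw·y = 9·188 + 2·100 = 1892.
For the centroid to hit 252: (1892 + w·336) / (11 + w) = 252.
Rearranging, w·(336 − 252) = 252·11 − 1892 = 880, so w ≈ 880/84 = 10.48.

w ≈ 10.5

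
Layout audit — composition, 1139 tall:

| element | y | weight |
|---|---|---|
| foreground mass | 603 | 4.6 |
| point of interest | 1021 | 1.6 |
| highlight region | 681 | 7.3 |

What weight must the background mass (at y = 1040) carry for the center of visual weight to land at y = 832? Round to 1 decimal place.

w ≈ 8.9

Existing Σw = 13.5 (4.6 + 1.6 + 7.3); existing moment 4.6·603 + 1.6·1021 + 7.3·681 = 9378.7.
Set Σw·y/Σw = 832: (9378.7 + 1040w) = 832·(13.5 + w).
Rearranging, w·(1040 − 832) = 832·13.5 − 9378.7 = 1853.3, so w ≈ 1853.3/208 = 8.91.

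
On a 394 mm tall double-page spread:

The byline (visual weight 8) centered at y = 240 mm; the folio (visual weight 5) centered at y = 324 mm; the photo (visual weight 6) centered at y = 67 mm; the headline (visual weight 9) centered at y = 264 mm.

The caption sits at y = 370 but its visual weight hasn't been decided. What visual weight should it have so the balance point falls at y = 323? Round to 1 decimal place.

w ≈ 58.0

Existing Σw = 28 (8 + 5 + 6 + 9); existing moment 8·240 + 5·324 + 6·67 + 9·264 = 6318.
Balance at y = 323 requires (6318 + w·370) / (28 + w) = 323.
So w = (323·28 − 6318)/(370 − 323) = 2726/47 ≈ 58.00.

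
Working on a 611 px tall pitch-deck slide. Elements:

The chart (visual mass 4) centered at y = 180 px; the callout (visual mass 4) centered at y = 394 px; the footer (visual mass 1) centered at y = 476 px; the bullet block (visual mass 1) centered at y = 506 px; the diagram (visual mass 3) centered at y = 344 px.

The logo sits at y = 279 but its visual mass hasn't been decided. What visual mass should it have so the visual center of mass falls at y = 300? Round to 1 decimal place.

w ≈ 19.5

Existing Σw = 13 (4 + 4 + 1 + 1 + 3); existing moment 4·180 + 4·394 + 1·476 + 1·506 + 3·344 = 4310.
Balance at y = 300 requires (4310 + w·279) / (13 + w) = 300.
Rearranging, w·(279 − 300) = 300·13 − 4310 = -410, so w ≈ -410/-21 = 19.52.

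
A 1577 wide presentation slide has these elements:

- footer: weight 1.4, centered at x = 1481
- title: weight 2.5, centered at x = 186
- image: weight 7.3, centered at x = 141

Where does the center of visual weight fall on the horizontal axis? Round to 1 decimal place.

x ≈ 318.5

Weights sum to 1.4 + 2.5 + 7.3 = 11.2.
x: (1.4·1481 + 2.5·186 + 7.3·141) / 11.2 = 3567.7 / 11.2 ≈ 318.54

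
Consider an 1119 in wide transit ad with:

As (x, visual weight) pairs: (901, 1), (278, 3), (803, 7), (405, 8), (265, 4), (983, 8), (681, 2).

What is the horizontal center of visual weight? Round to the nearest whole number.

x ≈ 633

Weights sum to 1 + 3 + 7 + 8 + 4 + 8 + 2 = 33.
x-moment: 1·901 + 3·278 + 7·803 + 8·405 + 4·265 + 8·983 + 2·681 = 20882; centroid 20882/33 ≈ 632.79.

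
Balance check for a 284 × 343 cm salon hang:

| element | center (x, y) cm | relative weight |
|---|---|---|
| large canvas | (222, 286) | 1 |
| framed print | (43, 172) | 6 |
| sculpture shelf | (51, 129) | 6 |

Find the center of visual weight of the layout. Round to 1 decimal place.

Weights sum to 1 + 6 + 6 = 13.
x-moment: 1·222 + 6·43 + 6·51 = 786; centroid 786/13 ≈ 60.46.
y-moment: 1·286 + 6·172 + 6·129 = 2092; centroid 2092/13 ≈ 160.92.

(60.5, 160.9)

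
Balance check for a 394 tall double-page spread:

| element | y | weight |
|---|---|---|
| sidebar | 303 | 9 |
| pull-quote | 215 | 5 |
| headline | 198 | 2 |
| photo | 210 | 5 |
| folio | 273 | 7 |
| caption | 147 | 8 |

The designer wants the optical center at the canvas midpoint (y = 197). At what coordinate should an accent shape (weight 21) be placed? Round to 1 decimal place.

y ≈ 137.8

With the accent shape, Σw becomes 9 + 5 + 2 + 5 + 7 + 8 + 21 = 57.
Along y: (8335 + 21·y) / 57 = 197 (existing moment 9·303 + 5·215 + 2·198 + 5·210 + 7·273 + 8·147 = 8335) ⇒ y = (11229 − 8335) / 21 ≈ 137.81.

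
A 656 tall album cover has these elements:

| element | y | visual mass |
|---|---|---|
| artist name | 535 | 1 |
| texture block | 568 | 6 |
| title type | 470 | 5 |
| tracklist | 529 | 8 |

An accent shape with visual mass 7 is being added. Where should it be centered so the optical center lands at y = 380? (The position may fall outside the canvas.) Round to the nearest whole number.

After adding the accent shape, total weight = 1 + 6 + 5 + 8 + 7 = 27.
Along y: (10525 + 7·y) / 27 = 380 (existing moment 1·535 + 6·568 + 5·470 + 8·529 = 10525) ⇒ y = (10260 − 10525) / 7 ≈ -37.86.

y ≈ -38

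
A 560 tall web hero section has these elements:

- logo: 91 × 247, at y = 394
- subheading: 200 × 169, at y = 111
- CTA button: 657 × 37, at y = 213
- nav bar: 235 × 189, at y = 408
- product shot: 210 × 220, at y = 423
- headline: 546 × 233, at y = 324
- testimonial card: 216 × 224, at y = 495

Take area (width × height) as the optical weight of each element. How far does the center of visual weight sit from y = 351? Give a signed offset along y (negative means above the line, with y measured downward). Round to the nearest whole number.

≈ -3

Taking area as weight: logo 91·247 = 22477, subheading 200·169 = 33800, CTA button 657·37 = 24309, nav bar 235·189 = 44415, product shot 210·220 = 46200, headline 546·233 = 127218, testimonial card 216·224 = 48384. Sum 346803.
Σw·y = 120618187; ȳ = 120618187/346803 ≈ 347.80.
Offset from y = 351: 347.80 − 351 ≈ -3.20.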